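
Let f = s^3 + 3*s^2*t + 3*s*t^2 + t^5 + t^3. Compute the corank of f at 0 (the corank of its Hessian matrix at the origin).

Hessian at 0 has rank 0.

2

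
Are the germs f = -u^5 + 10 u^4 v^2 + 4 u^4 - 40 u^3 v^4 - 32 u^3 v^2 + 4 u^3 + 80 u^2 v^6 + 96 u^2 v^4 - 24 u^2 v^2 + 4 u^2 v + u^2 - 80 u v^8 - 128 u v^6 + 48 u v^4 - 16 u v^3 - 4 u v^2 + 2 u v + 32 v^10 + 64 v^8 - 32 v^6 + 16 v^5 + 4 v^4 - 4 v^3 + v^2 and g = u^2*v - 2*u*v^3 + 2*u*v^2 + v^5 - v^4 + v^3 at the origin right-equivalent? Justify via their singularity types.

No.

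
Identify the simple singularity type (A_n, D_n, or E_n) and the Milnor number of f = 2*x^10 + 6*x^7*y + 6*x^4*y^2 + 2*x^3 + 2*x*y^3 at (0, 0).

The Hessian of f at 0 is [[0, 0], [0, 0]] with rank 0, so corank 2. A Groebner basis of the Jacobian ideal J(f) in C{x,y} is {x^3, x*y^2, 3*x^2 + y^3}; counting standard monomials gives mu = 7. Corank 2; j^3 = 2*x^3 is a perfect cube, so E-series; the 4-jet and mu = 7 give E_7.

Type E_{7}, Milnor number mu = 7.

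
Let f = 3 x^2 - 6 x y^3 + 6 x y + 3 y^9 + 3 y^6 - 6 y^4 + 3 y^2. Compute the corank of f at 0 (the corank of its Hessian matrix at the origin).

1

Hessian at 0 has rank 1.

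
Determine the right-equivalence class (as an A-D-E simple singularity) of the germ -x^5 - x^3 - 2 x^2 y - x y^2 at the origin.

D6

The Hessian of f at 0 has rank 0. Corank 2; j^3 = -x*(x + y)^2 has shape L^2 M (L != M), so D-series; mu = 6 gives D_6.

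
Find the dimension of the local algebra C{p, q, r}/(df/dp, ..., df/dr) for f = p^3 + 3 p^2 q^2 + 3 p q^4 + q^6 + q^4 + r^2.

6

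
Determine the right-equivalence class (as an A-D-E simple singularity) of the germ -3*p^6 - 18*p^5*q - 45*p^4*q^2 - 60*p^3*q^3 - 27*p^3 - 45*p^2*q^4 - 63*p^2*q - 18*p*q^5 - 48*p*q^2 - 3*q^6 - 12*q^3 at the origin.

The Hessian of f at 0 is [[0, 0], [0, 0]] with rank 0, so corank 2. A Groebner basis of the Jacobian ideal J(f) in C{p,q} is {-243*p*q/2 + q^5 - 81*q^2, p*q^2 + 2*q^3/3, p^2 + 5*p*q/3 + 2*q^2/3}; counting standard monomials gives mu = 7. Corank 2; j^3 = -3*(p + q)*(3*p + 2*q)^2 has shape L^2 M (L != M), so D-series; mu = 7 gives D_7.

D_{7}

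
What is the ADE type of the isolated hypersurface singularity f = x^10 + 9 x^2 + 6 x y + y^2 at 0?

The Hessian of f at 0 is [[18, 6], [6, 2]] with rank 1, so corank 1. A Groebner basis of the Jacobian ideal J(f) in C{x,y} is {y^9, x + y/3}; counting standard monomials gives mu = 9. Corank 1: A-series; mu = 9 gives A_9.

A9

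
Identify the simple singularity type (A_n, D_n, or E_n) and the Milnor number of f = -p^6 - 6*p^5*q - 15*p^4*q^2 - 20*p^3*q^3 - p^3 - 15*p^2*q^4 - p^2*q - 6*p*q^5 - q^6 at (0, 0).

Type D7, Milnor number mu = 7.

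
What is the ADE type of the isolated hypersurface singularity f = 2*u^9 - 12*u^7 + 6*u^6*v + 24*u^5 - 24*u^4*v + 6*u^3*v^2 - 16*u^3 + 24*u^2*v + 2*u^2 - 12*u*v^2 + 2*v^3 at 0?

A_2

The Hessian of f at 0 is [[4, 0], [0, 0]] with rank 1, so corank 1. A Groebner basis of the Jacobian ideal J(f) in C{u,v} is {v^2, u}; counting standard monomials gives mu = 2. Corank 1: A-series; mu = 2 gives A_2.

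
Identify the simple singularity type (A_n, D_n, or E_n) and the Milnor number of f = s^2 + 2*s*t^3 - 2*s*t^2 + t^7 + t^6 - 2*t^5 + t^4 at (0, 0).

The Hessian of f at 0 has rank 1. Corank 1: A-series; mu = 6 gives A_6.

Type A_{6}, Milnor number mu = 6.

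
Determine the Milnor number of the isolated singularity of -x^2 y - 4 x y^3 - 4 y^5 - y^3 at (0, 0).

4

The Hessian of f at 0 has rank 0. Corank 2; j^3 = -y*(x^2 + y^2) splits into three distinct lines over C (the quadratic factor has nonzero discriminant), so D_4.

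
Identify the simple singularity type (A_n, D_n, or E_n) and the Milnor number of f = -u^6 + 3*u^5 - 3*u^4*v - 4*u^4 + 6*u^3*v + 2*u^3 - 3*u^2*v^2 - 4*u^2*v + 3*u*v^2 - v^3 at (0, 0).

The Hessian of f at 0 has rank 0. Corank 2; j^3 = (u - v)*(2*u^2 - 2*u*v + v^2) splits into three distinct lines over C (the quadratic factor has nonzero discriminant), so D_4.

Type D_{4}, Milnor number mu = 4.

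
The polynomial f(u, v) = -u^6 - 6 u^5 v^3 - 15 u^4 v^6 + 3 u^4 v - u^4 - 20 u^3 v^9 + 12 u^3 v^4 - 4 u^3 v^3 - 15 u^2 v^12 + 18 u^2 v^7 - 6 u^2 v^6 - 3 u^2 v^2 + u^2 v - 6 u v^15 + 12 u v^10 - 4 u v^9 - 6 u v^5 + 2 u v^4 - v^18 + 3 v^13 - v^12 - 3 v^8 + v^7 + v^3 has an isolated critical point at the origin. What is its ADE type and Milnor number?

The Hessian of f at 0 has rank 0. Corank 2; j^3 = v*(u^2 + v^2) splits into three distinct lines over C (the quadratic factor has nonzero discriminant), so D_4.

Type D4, Milnor number mu = 4.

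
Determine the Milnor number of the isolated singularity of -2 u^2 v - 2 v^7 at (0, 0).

8

The Hessian of f at 0 is [[0, 0], [0, 0]] with rank 0, so corank 2. A Groebner basis of the Jacobian ideal J(f) in C{u,v} is {u^2/7 + v^6, u^3, u*v}; counting standard monomials gives mu = 8. Corank 2; j^3 = -2*u^2*v has shape L^2 M (L != M), so D-series; mu = 8 gives D_8.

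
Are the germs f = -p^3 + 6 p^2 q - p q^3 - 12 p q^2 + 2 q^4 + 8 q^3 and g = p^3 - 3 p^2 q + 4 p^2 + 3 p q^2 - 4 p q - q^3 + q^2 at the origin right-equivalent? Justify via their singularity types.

No.

The Hessian of f at 0 has rank 0. Corank 2; j^3 = -(p - 2*q)^3 is a perfect cube, so E-series; the 4-jet and mu = 7 give E_7. The Hessian of g at 0 has rank 1. Corank 1: A-series; mu = 2 gives A_2. f is E_7 but g is A_2, hence not right-equivalent.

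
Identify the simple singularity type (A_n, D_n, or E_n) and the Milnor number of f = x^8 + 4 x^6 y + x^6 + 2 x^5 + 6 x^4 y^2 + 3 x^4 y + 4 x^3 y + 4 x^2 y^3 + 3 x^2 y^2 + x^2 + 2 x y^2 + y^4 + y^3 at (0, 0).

Type A_2, Milnor number mu = 2.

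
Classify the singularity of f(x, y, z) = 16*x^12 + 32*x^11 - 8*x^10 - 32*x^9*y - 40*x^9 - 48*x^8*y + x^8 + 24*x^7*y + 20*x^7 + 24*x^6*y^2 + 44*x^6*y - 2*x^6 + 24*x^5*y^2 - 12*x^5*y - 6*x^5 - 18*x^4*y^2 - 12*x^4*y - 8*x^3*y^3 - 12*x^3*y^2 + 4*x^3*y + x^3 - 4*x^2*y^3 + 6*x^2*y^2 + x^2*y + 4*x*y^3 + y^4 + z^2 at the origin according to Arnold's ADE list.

The Hessian of f at 0 is [[0, 0, 0], [0, 0, 0], [0, 0, 2]] with rank 1, so corank 2. A Groebner basis of the Jacobian ideal J(f) in C{x,y,z} is {x*y^2, -x*y/4 + y^3, x^2 + x*y, z}; counting standard monomials gives mu = 5. Corank 2; j^3 = x^2*(x + y) has shape L^2 M (L != M), so D-series; mu = 5 gives D_5.

D_5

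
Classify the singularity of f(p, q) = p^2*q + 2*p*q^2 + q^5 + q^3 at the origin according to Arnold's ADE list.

D_6

The Hessian of f at 0 is [[0, 0], [0, 0]] with rank 0, so corank 2. A Groebner basis of the Jacobian ideal J(f) in C{p,q} is {p^2/5 + q^4 - q^2/5, p^3 + q^3, p*q + q^2}; counting standard monomials gives mu = 6. Corank 2; j^3 = q*(p + q)^2 has shape L^2 M (L != M), so D-series; mu = 6 gives D_6.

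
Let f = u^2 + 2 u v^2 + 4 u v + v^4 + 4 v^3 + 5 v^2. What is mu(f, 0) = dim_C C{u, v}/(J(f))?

1

The Hessian of f at 0 has rank 2. Corank 0: nondegenerate Morse point, so A_1.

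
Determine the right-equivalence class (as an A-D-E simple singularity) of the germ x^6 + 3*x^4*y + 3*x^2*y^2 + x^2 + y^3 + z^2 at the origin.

A_{2}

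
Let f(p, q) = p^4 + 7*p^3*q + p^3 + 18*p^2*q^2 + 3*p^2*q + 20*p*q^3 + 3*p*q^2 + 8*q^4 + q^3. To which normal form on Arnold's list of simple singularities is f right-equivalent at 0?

The Hessian of f at 0 has rank 0. Corank 2; j^3 = (p + q)^3 is a perfect cube, so E-series; the 4-jet and mu = 7 give E_7.

E_{7}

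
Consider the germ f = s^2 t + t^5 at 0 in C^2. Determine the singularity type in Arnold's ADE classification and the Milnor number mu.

The Hessian of f at 0 has rank 0. Corank 2; j^3 = s^2*t has shape L^2 M (L != M), so D-series; mu = 6 gives D_6.

Type D6, Milnor number mu = 6.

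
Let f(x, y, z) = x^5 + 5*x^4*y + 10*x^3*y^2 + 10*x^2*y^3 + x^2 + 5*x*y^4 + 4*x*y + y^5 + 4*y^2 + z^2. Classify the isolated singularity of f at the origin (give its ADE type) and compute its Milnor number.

The Hessian of f at 0 has rank 2. Corank 1: A-series; mu = 4 gives A_4.

Type A4, Milnor number mu = 4.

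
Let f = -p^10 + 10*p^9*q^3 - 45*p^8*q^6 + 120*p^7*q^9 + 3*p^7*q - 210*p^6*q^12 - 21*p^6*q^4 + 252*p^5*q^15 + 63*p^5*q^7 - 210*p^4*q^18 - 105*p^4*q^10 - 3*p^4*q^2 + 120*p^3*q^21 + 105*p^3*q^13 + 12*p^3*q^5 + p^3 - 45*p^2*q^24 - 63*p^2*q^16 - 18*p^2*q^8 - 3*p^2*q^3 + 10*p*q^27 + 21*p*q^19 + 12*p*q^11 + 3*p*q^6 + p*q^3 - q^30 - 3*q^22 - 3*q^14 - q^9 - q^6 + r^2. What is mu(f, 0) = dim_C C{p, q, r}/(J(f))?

7

The Hessian of f at 0 has rank 1. Corank 2; j^3 = p^3 is a perfect cube, so E-series; the 4-jet and mu = 7 give E_7.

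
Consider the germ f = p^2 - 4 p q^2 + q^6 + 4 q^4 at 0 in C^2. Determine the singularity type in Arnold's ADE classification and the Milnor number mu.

Type A_5, Milnor number mu = 5.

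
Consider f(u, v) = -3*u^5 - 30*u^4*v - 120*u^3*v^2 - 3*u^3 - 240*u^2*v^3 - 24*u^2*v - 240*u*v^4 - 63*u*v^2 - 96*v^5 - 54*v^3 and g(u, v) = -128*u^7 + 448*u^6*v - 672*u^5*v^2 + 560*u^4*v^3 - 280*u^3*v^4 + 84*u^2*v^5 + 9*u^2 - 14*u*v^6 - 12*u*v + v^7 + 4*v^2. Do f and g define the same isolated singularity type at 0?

The Hessian of f at 0 has rank 0. Corank 2; j^3 = -3*(u + 2*v)*(u + 3*v)^2 has shape L^2 M (L != M), so D-series; mu = 6 gives D_6. The Hessian of g at 0 has rank 1. Corank 1: A-series; mu = 6 gives A_6. f is D_6 but g is A_6, hence not right-equivalent.

No.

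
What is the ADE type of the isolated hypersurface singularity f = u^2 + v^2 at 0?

A_{1}

The Hessian of f at 0 is [[2, 0], [0, 2]] with rank 2, so corank 0. A Groebner basis of the Jacobian ideal J(f) in C{u,v} is {u, v}; counting standard monomials gives mu = 1. Corank 0: nondegenerate Morse point, so A_1.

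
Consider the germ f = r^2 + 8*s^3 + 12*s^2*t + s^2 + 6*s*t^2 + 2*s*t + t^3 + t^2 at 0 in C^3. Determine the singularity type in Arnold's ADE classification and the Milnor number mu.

Type A_2, Milnor number mu = 2.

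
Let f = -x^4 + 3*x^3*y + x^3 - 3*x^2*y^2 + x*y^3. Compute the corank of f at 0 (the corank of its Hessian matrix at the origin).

2

Hessian at 0 has rank 0.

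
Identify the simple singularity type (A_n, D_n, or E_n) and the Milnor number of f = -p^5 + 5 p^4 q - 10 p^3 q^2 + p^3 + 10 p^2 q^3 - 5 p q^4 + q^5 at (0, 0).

Type E_8, Milnor number mu = 8.

The Hessian of f at 0 has rank 0. Corank 2; j^3 = p^3 is a perfect cube, so E-series; the 5-jet and mu = 8 give E_8.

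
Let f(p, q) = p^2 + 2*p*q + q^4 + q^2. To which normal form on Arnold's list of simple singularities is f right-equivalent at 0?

The Hessian of f at 0 is [[2, 2], [2, 2]] with rank 1, so corank 1. A Groebner basis of the Jacobian ideal J(f) in C{p,q} is {q^3, p + q}; counting standard monomials gives mu = 3. Corank 1: A-series; mu = 3 gives A_3.

A_3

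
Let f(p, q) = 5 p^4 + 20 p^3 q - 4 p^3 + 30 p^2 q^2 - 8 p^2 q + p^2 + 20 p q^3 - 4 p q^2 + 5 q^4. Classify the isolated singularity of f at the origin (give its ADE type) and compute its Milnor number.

The Hessian of f at 0 is [[2, 0], [0, 0]] with rank 1, so corank 1. A Groebner basis of the Jacobian ideal J(f) in C{p,q} is {p^2, p*q, -p/2 + q^2}; counting standard monomials gives mu = 3. Corank 1: A-series; mu = 3 gives A_3.

Type A_3, Milnor number mu = 3.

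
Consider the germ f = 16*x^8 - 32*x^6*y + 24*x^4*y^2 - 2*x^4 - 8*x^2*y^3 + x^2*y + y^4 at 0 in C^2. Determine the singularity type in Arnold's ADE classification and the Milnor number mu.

Type D_{5}, Milnor number mu = 5.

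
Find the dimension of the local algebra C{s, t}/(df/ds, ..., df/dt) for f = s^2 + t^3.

The Hessian of f at 0 has rank 1. Corank 1: A-series; mu = 2 gives A_2.

2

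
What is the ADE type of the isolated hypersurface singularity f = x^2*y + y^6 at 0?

The Hessian of f at 0 is [[0, 0], [0, 0]] with rank 0, so corank 2. A Groebner basis of the Jacobian ideal J(f) in C{x,y} is {x^2/6 + y^5, x^3, x*y}; counting standard monomials gives mu = 7. Corank 2; j^3 = x^2*y has shape L^2 M (L != M), so D-series; mu = 7 gives D_7.

D7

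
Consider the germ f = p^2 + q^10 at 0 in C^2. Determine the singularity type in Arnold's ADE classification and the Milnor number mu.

The Hessian of f at 0 is [[2, 0], [0, 0]] with rank 1, so corank 1. A Groebner basis of the Jacobian ideal J(f) in C{p,q} is {q^9, p}; counting standard monomials gives mu = 9. Corank 1: A-series; mu = 9 gives A_9.

Type A9, Milnor number mu = 9.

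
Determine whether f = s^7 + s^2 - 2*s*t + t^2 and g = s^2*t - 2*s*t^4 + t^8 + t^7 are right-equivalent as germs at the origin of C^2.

No.

The Hessian of f at 0 has rank 1. Corank 1: A-series; mu = 6 gives A_6. The Hessian of g at 0 has rank 0. Corank 2; j^3 = s^2*t has shape L^2 M (L != M), so D-series; mu = 9 gives D_9. f is A_6 but g is D_9, hence not right-equivalent.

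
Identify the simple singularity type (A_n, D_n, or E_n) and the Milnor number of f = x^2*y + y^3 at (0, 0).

Type D_4, Milnor number mu = 4.

The Hessian of f at 0 is [[0, 0], [0, 0]] with rank 0, so corank 2. A Groebner basis of the Jacobian ideal J(f) in C{x,y} is {y^3, x^2 + 3*y^2, x*y}; counting standard monomials gives mu = 4. Corank 2; j^3 = y*(x^2 + y^2) splits into three distinct lines over C (the quadratic factor has nonzero discriminant), so D_4.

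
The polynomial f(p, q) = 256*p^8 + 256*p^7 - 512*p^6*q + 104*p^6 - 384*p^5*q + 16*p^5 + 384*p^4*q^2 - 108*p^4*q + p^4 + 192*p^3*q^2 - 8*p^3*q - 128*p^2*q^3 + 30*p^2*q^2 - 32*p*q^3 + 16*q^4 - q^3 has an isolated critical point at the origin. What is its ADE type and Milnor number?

Type E6, Milnor number mu = 6.

The Hessian of f at 0 is [[0, 0], [0, 0]] with rank 0, so corank 2. A Groebner basis of the Jacobian ideal J(f) in C{p,q} is {p^3 - 3*q^2/2, p^2*q - q^2/4, p*q^2, q^3}; counting standard monomials gives mu = 6. Corank 2; j^3 = -q^3 is a perfect cube, so E-series; the 4-jet and mu = 6 give E_6.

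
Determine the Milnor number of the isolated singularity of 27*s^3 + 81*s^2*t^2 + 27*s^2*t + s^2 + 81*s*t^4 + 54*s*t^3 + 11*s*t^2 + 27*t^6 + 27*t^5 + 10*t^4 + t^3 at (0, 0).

2

The Hessian of f at 0 is [[2, 0], [0, 0]] with rank 1, so corank 1. A Groebner basis of the Jacobian ideal J(f) in C{s,t} is {t^2, s}; counting standard monomials gives mu = 2. Corank 1: A-series; mu = 2 gives A_2.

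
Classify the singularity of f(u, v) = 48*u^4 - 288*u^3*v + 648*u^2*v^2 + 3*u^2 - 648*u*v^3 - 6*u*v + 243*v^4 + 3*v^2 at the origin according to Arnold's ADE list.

The Hessian of f at 0 is [[6, -6], [-6, 6]] with rank 1, so corank 1. A Groebner basis of the Jacobian ideal J(f) in C{u,v} is {v^3, u - v}; counting standard monomials gives mu = 3. Corank 1: A-series; mu = 3 gives A_3.

A_3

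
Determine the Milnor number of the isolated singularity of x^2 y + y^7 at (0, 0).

The Hessian of f at 0 has rank 0. Corank 2; j^3 = x^2*y has shape L^2 M (L != M), so D-series; mu = 8 gives D_8.

8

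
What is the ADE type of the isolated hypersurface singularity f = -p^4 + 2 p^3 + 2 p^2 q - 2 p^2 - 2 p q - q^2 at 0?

A1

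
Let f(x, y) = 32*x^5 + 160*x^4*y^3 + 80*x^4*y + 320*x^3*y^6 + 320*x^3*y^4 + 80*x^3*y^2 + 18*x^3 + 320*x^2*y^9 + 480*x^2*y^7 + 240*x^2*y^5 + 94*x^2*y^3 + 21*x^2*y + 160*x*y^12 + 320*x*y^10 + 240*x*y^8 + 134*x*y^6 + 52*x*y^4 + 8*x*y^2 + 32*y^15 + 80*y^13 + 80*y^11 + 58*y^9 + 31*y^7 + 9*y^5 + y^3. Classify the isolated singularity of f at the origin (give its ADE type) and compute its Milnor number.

The Hessian of f at 0 has rank 0. Corank 2; j^3 = (2*x + y)*(3*x + y)^2 has shape L^2 M (L != M), so D-series; mu = 6 gives D_6.

Type D6, Milnor number mu = 6.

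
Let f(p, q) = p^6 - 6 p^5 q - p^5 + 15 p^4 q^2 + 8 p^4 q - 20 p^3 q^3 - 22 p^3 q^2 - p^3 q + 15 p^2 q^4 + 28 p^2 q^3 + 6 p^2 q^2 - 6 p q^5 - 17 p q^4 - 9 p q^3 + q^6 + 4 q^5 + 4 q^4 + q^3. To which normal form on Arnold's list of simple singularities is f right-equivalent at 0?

E_7

The Hessian of f at 0 is [[0, 0], [0, 0]] with rank 0, so corank 2. A Groebner basis of the Jacobian ideal J(f) in C{p,q} is {p^3 + 15*p*q^2 - 3*q^2, p^2*q + p*q^2, q^3}; counting standard monomials gives mu = 7. Corank 2; j^3 = q^3 is a perfect cube, so E-series; the 4-jet and mu = 7 give E_7.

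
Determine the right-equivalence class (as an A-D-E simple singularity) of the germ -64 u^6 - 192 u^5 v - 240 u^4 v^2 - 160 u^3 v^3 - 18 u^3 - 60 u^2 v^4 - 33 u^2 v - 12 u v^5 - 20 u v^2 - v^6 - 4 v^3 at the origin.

The Hessian of f at 0 is [[0, 0], [0, 0]] with rank 0, so corank 2. A Groebner basis of the Jacobian ideal J(f) in C{u,v} is {-243*u*v/4 + v^5 - 81*v^2/2, u*v^2 + 2*v^3/3, u^2 + 7*u*v/6 + v^2/3}; counting standard monomials gives mu = 7. Corank 2; j^3 = -(2*u + v)*(3*u + 2*v)^2 has shape L^2 M (L != M), so D-series; mu = 7 gives D_7.

D_7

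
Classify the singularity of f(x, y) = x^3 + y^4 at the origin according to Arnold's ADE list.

E_{6}

The Hessian of f at 0 has rank 0. Corank 2; j^3 = x^3 is a perfect cube, so E-series; the 4-jet and mu = 6 give E_6.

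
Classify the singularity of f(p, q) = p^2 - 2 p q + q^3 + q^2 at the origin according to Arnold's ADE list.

The Hessian of f at 0 is [[2, -2], [-2, 2]] with rank 1, so corank 1. A Groebner basis of the Jacobian ideal J(f) in C{p,q} is {q^2, p - q}; counting standard monomials gives mu = 2. Corank 1: A-series; mu = 2 gives A_2.

A_2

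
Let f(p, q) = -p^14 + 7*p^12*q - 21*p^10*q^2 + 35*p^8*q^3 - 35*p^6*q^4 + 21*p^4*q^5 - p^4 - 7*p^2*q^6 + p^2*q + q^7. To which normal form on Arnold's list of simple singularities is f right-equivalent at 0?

The Hessian of f at 0 has rank 0. Corank 2; j^3 = p^2*q has shape L^2 M (L != M), so D-series; mu = 8 gives D_8.

D8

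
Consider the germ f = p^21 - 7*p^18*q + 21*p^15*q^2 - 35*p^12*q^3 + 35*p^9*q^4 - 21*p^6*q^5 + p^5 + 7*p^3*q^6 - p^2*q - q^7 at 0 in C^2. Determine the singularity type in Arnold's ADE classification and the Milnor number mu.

The Hessian of f at 0 has rank 0. Corank 2; j^3 = -p^2*q has shape L^2 M (L != M), so D-series; mu = 8 gives D_8.

Type D_{8}, Milnor number mu = 8.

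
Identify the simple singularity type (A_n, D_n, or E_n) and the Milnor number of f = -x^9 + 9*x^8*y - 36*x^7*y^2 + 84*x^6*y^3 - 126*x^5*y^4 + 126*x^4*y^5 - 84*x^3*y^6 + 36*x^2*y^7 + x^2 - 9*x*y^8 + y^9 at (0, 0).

Type A8, Milnor number mu = 8.

The Hessian of f at 0 has rank 1. Corank 1: A-series; mu = 8 gives A_8.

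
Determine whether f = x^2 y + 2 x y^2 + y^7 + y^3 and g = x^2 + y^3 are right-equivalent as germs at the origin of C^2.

No.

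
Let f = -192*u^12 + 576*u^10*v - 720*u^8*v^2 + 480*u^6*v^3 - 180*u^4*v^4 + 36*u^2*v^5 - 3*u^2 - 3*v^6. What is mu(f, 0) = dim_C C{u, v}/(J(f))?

5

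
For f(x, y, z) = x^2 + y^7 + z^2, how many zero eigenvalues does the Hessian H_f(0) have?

1

Hessian at 0 has rank 2.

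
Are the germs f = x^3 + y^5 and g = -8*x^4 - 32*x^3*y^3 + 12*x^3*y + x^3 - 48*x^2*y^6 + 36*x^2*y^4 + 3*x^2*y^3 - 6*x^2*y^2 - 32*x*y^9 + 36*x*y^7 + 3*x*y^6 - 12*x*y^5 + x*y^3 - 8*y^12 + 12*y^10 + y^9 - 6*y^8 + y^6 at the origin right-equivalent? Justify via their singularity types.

The Hessian of f at 0 has rank 0. Corank 2; j^3 = x^3 is a perfect cube, so E-series; the 5-jet and mu = 8 give E_8. The Hessian of g at 0 has rank 0. Corank 2; j^3 = x^3 is a perfect cube, so E-series; the 4-jet and mu = 7 give E_7. f is E_8 but g is E_7, hence not right-equivalent.

No.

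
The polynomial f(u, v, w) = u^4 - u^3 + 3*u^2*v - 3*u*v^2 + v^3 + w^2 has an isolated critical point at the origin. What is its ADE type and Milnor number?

Type E_6, Milnor number mu = 6.

The Hessian of f at 0 has rank 1. Corank 2; j^3 = -(u - v)^3 is a perfect cube, so E-series; the 4-jet and mu = 6 give E_6.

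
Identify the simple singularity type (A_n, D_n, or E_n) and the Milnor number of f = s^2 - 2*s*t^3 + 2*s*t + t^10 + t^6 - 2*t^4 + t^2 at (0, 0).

Type A_9, Milnor number mu = 9.

The Hessian of f at 0 is [[2, 2], [2, 2]] with rank 1, so corank 1. A Groebner basis of the Jacobian ideal J(f) in C{s,t} is {s^3 + 3*s^2*t + 3*s*t^2 + s + t, -s + t^3 - t}; counting standard monomials gives mu = 9. Corank 1: A-series; mu = 9 gives A_9.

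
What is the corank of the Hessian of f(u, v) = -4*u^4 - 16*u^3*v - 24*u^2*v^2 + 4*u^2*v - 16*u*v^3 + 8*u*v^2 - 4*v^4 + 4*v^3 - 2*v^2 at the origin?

Hessian at 0 has rank 1.

1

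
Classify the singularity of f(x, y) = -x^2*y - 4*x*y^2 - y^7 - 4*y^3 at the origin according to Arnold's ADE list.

D_{8}

The Hessian of f at 0 is [[0, 0], [0, 0]] with rank 0, so corank 2. A Groebner basis of the Jacobian ideal J(f) in C{x,y} is {x^2/7 + y^6 - 4*y^2/7, x^3 + 8*y^3, x*y + 2*y^2}; counting standard monomials gives mu = 8. Corank 2; j^3 = -y*(x + 2*y)^2 has shape L^2 M (L != M), so D-series; mu = 8 gives D_8.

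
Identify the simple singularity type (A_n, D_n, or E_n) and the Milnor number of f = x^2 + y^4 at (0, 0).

Type A_{3}, Milnor number mu = 3.

The Hessian of f at 0 has rank 1. Corank 1: A-series; mu = 3 gives A_3.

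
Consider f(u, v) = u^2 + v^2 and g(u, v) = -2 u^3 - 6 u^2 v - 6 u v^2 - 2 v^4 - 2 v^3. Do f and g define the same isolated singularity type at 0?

No.

The Hessian of f at 0 has rank 2. Corank 0: nondegenerate Morse point, so A_1. The Hessian of g at 0 has rank 0. Corank 2; j^3 = -2*(u + v)^3 is a perfect cube, so E-series; the 4-jet and mu = 6 give E_6. f is A_1 but g is E_6, hence not right-equivalent.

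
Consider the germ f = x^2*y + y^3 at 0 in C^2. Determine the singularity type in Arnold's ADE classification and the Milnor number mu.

Type D_4, Milnor number mu = 4.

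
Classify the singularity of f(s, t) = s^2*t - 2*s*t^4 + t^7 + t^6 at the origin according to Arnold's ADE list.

The Hessian of f at 0 has rank 0. Corank 2; j^3 = s^2*t has shape L^2 M (L != M), so D-series; mu = 7 gives D_7.

D_{7}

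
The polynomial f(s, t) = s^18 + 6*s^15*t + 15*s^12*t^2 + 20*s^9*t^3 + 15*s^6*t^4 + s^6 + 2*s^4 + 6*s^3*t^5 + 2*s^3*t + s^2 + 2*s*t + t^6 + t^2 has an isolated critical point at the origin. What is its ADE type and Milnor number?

The Hessian of f at 0 is [[2, 2], [2, 2]] with rank 1, so corank 1. A Groebner basis of the Jacobian ideal J(f) in C{s,t} is {s*t^2 + s + t, -s + t^3 - t, s^2 + 2*s*t + t^2}; counting standard monomials gives mu = 5. Corank 1: A-series; mu = 5 gives A_5.

Type A_{5}, Milnor number mu = 5.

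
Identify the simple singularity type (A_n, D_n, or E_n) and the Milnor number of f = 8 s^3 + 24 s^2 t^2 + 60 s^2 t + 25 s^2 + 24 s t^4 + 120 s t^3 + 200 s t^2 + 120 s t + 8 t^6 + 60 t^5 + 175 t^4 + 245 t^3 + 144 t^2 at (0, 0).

The Hessian of f at 0 is [[50, 120], [120, 288]] with rank 1, so corank 1. A Groebner basis of the Jacobian ideal J(f) in C{s,t} is {t^2, s + 12*t/5}; counting standard monomials gives mu = 2. Corank 1: A-series; mu = 2 gives A_2.

Type A2, Milnor number mu = 2.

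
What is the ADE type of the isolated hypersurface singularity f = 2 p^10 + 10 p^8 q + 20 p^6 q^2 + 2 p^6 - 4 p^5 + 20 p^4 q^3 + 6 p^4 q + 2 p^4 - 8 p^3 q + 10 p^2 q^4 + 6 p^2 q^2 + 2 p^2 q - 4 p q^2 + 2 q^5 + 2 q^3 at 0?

The Hessian of f at 0 has rank 0. Corank 2; j^3 = 2*q*(p - q)^2 has shape L^2 M (L != M), so D-series; mu = 6 gives D_6.

D6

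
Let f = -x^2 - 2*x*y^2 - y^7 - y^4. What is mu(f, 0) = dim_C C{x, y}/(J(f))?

6

The Hessian of f at 0 has rank 1. Corank 1: A-series; mu = 6 gives A_6.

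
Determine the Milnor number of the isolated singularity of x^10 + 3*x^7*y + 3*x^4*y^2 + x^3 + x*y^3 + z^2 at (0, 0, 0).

7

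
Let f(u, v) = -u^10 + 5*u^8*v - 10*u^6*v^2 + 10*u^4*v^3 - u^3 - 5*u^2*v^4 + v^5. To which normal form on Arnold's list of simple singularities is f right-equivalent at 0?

The Hessian of f at 0 has rank 0. Corank 2; j^3 = -u^3 is a perfect cube, so E-series; the 5-jet and mu = 8 give E_8.

E_{8}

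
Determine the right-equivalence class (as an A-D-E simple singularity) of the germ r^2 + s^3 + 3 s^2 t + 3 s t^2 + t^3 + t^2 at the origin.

The Hessian of f at 0 is [[0, 0, 0], [0, 2, 0], [0, 0, 2]] with rank 2, so corank 1. A Groebner basis of the Jacobian ideal J(f) in C{s,t,r} is {s^2, t, r}; counting standard monomials gives mu = 2. Corank 1: A-series; mu = 2 gives A_2.

A_2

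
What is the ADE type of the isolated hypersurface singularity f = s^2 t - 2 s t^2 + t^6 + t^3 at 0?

D_{7}

The Hessian of f at 0 has rank 0. Corank 2; j^3 = t*(s - t)^2 has shape L^2 M (L != M), so D-series; mu = 7 gives D_7.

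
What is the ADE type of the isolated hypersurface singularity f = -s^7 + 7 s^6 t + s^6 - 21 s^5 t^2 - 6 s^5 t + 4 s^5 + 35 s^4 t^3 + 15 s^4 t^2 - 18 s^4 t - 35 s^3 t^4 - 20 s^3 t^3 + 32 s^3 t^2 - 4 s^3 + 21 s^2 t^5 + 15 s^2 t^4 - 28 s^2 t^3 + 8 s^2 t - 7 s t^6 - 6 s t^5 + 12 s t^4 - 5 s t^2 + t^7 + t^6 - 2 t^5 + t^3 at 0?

D7

The Hessian of f at 0 has rank 0. Corank 2; j^3 = -(s - t)*(2*s - t)^2 has shape L^2 M (L != M), so D-series; mu = 7 gives D_7.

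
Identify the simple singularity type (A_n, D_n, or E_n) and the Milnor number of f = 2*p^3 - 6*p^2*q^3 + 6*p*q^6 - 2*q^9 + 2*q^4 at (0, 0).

The Hessian of f at 0 is [[0, 0], [0, 0]] with rank 0, so corank 2. A Groebner basis of the Jacobian ideal J(f) in C{p,q} is {q^3, p^2}; counting standard monomials gives mu = 6. Corank 2; j^3 = 2*p^3 is a perfect cube, so E-series; the 4-jet and mu = 6 give E_6.

Type E_{6}, Milnor number mu = 6.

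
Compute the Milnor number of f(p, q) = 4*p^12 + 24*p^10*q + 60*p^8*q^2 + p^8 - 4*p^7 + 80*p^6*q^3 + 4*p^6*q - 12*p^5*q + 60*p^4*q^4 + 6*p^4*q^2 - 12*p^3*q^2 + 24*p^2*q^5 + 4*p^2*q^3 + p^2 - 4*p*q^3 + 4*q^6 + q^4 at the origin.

3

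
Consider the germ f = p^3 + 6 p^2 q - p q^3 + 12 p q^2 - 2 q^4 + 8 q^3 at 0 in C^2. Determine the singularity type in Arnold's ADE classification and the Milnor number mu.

Type E7, Milnor number mu = 7.

The Hessian of f at 0 has rank 0. Corank 2; j^3 = (p + 2*q)^3 is a perfect cube, so E-series; the 4-jet and mu = 7 give E_7.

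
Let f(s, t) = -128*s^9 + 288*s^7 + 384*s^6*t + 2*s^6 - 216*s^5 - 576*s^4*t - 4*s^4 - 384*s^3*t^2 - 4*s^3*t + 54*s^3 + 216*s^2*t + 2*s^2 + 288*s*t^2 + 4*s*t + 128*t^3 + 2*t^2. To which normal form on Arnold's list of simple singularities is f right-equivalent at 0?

A_2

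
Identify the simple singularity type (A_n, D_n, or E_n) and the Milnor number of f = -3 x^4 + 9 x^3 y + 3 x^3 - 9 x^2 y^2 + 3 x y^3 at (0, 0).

The Hessian of f at 0 is [[0, 0], [0, 0]] with rank 0, so corank 2. A Groebner basis of the Jacobian ideal J(f) in C{x,y} is {3*x^2 + y^4 + y^3, x^3, x^2*y - x^2 - y^3/3, -2*x^2 + x*y^2 - 2*y^3/3}; counting standard monomials gives mu = 7. Corank 2; j^3 = 3*x^3 is a perfect cube, so E-series; the 4-jet and mu = 7 give E_7.

Type E_{7}, Milnor number mu = 7.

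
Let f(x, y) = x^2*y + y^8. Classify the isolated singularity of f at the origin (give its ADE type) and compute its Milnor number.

Type D_{9}, Milnor number mu = 9.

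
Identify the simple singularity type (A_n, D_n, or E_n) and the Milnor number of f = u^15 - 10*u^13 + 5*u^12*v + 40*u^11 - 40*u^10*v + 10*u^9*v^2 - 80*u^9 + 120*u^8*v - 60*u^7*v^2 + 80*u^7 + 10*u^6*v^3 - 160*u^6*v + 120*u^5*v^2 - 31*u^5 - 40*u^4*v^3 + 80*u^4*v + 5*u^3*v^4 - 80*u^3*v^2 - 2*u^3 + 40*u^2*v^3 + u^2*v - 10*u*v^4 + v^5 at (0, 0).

Type D6, Milnor number mu = 6.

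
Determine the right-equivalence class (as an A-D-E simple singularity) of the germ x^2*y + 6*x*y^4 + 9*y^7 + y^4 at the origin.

D_{5}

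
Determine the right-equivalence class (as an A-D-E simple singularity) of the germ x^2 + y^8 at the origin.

The Hessian of f at 0 has rank 1. Corank 1: A-series; mu = 7 gives A_7.

A_{7}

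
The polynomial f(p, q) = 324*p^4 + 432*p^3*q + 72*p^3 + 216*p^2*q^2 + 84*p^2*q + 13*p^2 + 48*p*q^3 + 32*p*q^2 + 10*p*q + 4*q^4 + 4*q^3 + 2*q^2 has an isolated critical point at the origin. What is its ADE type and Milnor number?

The Hessian of f at 0 is [[26, 10], [10, 4]] with rank 2, so corank 0. A Groebner basis of the Jacobian ideal J(f) in C{p,q} is {p, q}; counting standard monomials gives mu = 1. Corank 0: nondegenerate Morse point, so A_1.

Type A_1, Milnor number mu = 1.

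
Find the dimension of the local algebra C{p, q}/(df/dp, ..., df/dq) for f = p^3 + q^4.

6

The Hessian of f at 0 is [[0, 0], [0, 0]] with rank 0, so corank 2. A Groebner basis of the Jacobian ideal J(f) in C{p,q} is {q^3, p^2}; counting standard monomials gives mu = 6. Corank 2; j^3 = p^3 is a perfect cube, so E-series; the 4-jet and mu = 6 give E_6.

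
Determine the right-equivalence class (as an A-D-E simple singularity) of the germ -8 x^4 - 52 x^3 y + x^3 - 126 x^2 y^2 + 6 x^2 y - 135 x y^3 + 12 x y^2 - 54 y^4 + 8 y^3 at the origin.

E_{7}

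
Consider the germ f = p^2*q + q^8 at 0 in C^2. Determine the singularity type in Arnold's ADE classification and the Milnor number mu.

Type D_{9}, Milnor number mu = 9.

The Hessian of f at 0 is [[0, 0], [0, 0]] with rank 0, so corank 2. A Groebner basis of the Jacobian ideal J(f) in C{p,q} is {p^2/8 + q^7, p^3, p*q}; counting standard monomials gives mu = 9. Corank 2; j^3 = p^2*q has shape L^2 M (L != M), so D-series; mu = 9 gives D_9.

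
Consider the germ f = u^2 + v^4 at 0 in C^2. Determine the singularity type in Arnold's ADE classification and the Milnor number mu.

The Hessian of f at 0 is [[2, 0], [0, 0]] with rank 1, so corank 1. A Groebner basis of the Jacobian ideal J(f) in C{u,v} is {v^3, u}; counting standard monomials gives mu = 3. Corank 1: A-series; mu = 3 gives A_3.

Type A_{3}, Milnor number mu = 3.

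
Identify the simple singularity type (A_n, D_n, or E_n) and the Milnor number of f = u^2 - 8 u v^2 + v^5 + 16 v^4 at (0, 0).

Type A_{4}, Milnor number mu = 4.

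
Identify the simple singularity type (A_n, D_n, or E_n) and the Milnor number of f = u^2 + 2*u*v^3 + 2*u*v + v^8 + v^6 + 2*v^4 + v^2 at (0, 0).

Type A_7, Milnor number mu = 7.

The Hessian of f at 0 has rank 1. Corank 1: A-series; mu = 7 gives A_7.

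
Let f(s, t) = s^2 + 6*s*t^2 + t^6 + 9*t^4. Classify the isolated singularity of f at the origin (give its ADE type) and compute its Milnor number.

The Hessian of f at 0 is [[2, 0], [0, 0]] with rank 1, so corank 1. A Groebner basis of the Jacobian ideal J(f) in C{s,t} is {s^3, s^2*t, s/3 + t^2}; counting standard monomials gives mu = 5. Corank 1: A-series; mu = 5 gives A_5.

Type A_5, Milnor number mu = 5.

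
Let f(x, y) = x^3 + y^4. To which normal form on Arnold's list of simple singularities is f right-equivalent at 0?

E6

The Hessian of f at 0 has rank 0. Corank 2; j^3 = x^3 is a perfect cube, so E-series; the 4-jet and mu = 6 give E_6.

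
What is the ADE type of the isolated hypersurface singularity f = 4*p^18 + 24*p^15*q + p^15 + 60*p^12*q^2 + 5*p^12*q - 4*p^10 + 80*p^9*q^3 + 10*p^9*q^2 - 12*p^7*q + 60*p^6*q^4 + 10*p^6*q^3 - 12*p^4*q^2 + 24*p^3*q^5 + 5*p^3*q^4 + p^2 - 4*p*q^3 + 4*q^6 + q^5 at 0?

The Hessian of f at 0 is [[2, 0], [0, 0]] with rank 1, so corank 1. A Groebner basis of the Jacobian ideal J(f) in C{p,q} is {-p/2 + q^3, p^2, p*q}; counting standard monomials gives mu = 4. Corank 1: A-series; mu = 4 gives A_4.

A_4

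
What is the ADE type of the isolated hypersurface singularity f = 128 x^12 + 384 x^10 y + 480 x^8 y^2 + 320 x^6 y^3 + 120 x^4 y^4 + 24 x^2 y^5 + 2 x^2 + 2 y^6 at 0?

A5

The Hessian of f at 0 is [[4, 0], [0, 0]] with rank 1, so corank 1. A Groebner basis of the Jacobian ideal J(f) in C{x,y} is {y^5, x}; counting standard monomials gives mu = 5. Corank 1: A-series; mu = 5 gives A_5.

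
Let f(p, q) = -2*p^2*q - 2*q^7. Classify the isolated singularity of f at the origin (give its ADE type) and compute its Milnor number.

The Hessian of f at 0 has rank 0. Corank 2; j^3 = -2*p^2*q has shape L^2 M (L != M), so D-series; mu = 8 gives D_8.

Type D_{8}, Milnor number mu = 8.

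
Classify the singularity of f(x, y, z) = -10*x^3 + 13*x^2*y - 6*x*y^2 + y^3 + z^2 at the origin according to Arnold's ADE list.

The Hessian of f at 0 is [[0, 0, 0], [0, 0, 0], [0, 0, 2]] with rank 1, so corank 2. A Groebner basis of the Jacobian ideal J(f) in C{x,y,z} is {y^3, x^2 - 3*y^2/11, x*y - 6*y^2/11, z}; counting standard monomials gives mu = 4. Corank 2; j^3 = -(2*x - y)*(5*x^2 - 4*x*y + y^2) splits into three distinct lines over C (the quadratic factor has nonzero discriminant), so D_4.

D4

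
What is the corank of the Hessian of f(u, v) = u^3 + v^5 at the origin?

2

Hessian at 0 has rank 0.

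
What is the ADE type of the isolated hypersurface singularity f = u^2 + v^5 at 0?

A_4

The Hessian of f at 0 has rank 1. Corank 1: A-series; mu = 4 gives A_4.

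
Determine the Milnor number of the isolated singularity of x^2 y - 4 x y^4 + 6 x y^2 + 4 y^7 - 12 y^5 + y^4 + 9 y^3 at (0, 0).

The Hessian of f at 0 has rank 0. Corank 2; j^3 = y*(x + 3*y)^2 has shape L^2 M (L != M), so D-series; mu = 5 gives D_5.

5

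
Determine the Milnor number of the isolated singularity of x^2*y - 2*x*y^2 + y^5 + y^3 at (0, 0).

6

The Hessian of f at 0 is [[0, 0], [0, 0]] with rank 0, so corank 2. A Groebner basis of the Jacobian ideal J(f) in C{x,y} is {x^2/5 + y^4 - y^2/5, x^3 - y^3, x*y - y^2}; counting standard monomials gives mu = 6. Corank 2; j^3 = y*(x - y)^2 has shape L^2 M (L != M), so D-series; mu = 6 gives D_6.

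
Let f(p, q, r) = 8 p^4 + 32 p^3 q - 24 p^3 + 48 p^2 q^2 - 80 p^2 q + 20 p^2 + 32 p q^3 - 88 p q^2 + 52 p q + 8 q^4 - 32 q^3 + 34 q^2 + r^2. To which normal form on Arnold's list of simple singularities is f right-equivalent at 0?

A_1

The Hessian of f at 0 has rank 3. Corank 0: nondegenerate Morse point, so A_1.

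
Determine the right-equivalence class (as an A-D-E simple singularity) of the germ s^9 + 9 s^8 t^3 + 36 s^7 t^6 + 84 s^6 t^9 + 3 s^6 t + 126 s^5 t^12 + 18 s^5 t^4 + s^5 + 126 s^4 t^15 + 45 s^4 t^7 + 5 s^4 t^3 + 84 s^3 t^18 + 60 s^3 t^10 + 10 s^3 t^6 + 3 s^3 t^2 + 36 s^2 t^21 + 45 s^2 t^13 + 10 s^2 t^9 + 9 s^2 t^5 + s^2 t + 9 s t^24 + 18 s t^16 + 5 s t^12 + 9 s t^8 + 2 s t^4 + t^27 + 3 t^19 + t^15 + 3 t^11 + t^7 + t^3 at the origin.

D_{4}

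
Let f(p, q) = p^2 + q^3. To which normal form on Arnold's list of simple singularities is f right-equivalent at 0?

The Hessian of f at 0 is [[2, 0], [0, 0]] with rank 1, so corank 1. A Groebner basis of the Jacobian ideal J(f) in C{p,q} is {q^2, p}; counting standard monomials gives mu = 2. Corank 1: A-series; mu = 2 gives A_2.

A_2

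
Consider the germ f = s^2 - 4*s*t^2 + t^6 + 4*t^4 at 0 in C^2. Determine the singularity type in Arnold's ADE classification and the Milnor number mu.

The Hessian of f at 0 has rank 1. Corank 1: A-series; mu = 5 gives A_5.

Type A_5, Milnor number mu = 5.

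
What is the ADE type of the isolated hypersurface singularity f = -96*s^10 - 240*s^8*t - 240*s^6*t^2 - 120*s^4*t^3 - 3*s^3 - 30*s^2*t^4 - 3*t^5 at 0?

The Hessian of f at 0 is [[0, 0], [0, 0]] with rank 0, so corank 2. A Groebner basis of the Jacobian ideal J(f) in C{s,t} is {t^4, s^2}; counting standard monomials gives mu = 8. Corank 2; j^3 = -3*s^3 is a perfect cube, so E-series; the 5-jet and mu = 8 give E_8.

E8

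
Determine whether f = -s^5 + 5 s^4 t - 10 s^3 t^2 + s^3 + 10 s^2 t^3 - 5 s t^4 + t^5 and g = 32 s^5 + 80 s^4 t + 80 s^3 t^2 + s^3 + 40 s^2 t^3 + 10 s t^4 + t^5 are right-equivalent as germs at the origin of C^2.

The Hessian of f at 0 has rank 0. Corank 2; j^3 = s^3 is a perfect cube, so E-series; the 5-jet and mu = 8 give E_8. The Hessian of g at 0 has rank 0. Corank 2; j^3 = s^3 is a perfect cube, so E-series; the 5-jet and mu = 8 give E_8. Both have type E_8, hence right-equivalent.

Yes.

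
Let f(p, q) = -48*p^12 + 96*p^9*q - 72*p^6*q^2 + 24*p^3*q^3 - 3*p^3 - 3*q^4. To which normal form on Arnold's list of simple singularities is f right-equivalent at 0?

E_{6}

The Hessian of f at 0 has rank 0. Corank 2; j^3 = -3*p^3 is a perfect cube, so E-series; the 4-jet and mu = 6 give E_6.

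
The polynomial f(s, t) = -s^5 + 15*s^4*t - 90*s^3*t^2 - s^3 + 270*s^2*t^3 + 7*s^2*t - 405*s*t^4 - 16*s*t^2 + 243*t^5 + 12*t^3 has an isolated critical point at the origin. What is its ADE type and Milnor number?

The Hessian of f at 0 has rank 0. Corank 2; j^3 = -(s - 3*t)*(s - 2*t)^2 has shape L^2 M (L != M), so D-series; mu = 6 gives D_6.

Type D6, Milnor number mu = 6.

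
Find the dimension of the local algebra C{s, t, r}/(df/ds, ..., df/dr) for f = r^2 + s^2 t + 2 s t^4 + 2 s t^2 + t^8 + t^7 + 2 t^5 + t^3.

9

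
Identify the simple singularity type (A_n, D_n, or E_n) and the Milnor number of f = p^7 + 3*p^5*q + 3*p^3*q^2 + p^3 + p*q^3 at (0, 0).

The Hessian of f at 0 is [[0, 0], [0, 0]] with rank 0, so corank 2. A Groebner basis of the Jacobian ideal J(f) in C{p,q} is {p^3, p*q^2, 3*p^2 + q^3}; counting standard monomials gives mu = 7. Corank 2; j^3 = p^3 is a perfect cube, so E-series; the 4-jet and mu = 7 give E_7.

Type E7, Milnor number mu = 7.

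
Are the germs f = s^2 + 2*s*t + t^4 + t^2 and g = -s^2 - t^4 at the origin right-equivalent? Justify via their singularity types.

Yes.

The Hessian of f at 0 has rank 1. Corank 1: A-series; mu = 3 gives A_3. The Hessian of g at 0 has rank 1. Corank 1: A-series; mu = 3 gives A_3. Both have type A_3, hence right-equivalent.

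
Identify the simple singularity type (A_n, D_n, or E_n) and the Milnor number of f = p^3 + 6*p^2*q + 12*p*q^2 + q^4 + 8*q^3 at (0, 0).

Type E6, Milnor number mu = 6.

The Hessian of f at 0 is [[0, 0], [0, 0]] with rank 0, so corank 2. A Groebner basis of the Jacobian ideal J(f) in C{p,q} is {q^3, p^2 + 4*p*q + 4*q^2}; counting standard monomials gives mu = 6. Corank 2; j^3 = (p + 2*q)^3 is a perfect cube, so E-series; the 4-jet and mu = 6 give E_6.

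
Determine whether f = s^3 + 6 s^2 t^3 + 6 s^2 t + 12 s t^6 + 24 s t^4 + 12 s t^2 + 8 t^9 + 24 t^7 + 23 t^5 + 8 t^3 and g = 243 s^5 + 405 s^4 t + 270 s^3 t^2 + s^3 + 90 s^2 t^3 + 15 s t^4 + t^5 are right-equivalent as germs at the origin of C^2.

Yes.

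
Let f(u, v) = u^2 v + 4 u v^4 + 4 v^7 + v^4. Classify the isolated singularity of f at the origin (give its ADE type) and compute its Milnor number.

The Hessian of f at 0 is [[0, 0], [0, 0]] with rank 0, so corank 2. A Groebner basis of the Jacobian ideal J(f) in C{u,v} is {u^3, u^2/4 + v^3, u*v}; counting standard monomials gives mu = 5. Corank 2; j^3 = u^2*v has shape L^2 M (L != M), so D-series; mu = 5 gives D_5.

Type D_5, Milnor number mu = 5.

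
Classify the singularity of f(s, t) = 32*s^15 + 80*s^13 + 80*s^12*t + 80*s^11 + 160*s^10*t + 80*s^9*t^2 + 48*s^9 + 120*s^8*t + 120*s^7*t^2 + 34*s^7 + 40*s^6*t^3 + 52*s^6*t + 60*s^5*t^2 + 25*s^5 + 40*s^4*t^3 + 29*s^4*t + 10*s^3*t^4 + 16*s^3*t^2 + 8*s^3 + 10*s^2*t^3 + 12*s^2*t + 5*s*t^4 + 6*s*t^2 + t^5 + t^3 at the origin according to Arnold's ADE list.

The Hessian of f at 0 has rank 0. Corank 2; j^3 = (2*s + t)^3 is a perfect cube, so E-series; the 5-jet and mu = 8 give E_8.

E8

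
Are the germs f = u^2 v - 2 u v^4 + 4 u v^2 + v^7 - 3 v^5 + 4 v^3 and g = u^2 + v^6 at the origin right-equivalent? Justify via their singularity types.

The Hessian of f at 0 has rank 0. Corank 2; j^3 = v*(u + 2*v)^2 has shape L^2 M (L != M), so D-series; mu = 6 gives D_6. The Hessian of g at 0 has rank 1. Corank 1: A-series; mu = 5 gives A_5. f is D_6 but g is A_5, hence not right-equivalent.

No.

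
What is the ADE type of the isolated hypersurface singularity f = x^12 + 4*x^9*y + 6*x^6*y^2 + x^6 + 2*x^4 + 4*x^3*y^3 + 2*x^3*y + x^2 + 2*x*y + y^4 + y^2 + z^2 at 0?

A_{3}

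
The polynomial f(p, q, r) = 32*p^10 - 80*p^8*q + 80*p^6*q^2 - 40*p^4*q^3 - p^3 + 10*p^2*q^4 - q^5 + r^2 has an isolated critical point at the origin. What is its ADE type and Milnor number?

Type E_{8}, Milnor number mu = 8.

The Hessian of f at 0 has rank 1. Corank 2; j^3 = -p^3 is a perfect cube, so E-series; the 5-jet and mu = 8 give E_8.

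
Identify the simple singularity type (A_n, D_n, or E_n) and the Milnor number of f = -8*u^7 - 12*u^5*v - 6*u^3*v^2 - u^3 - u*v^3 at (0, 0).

The Hessian of f at 0 has rank 0. Corank 2; j^3 = -u^3 is a perfect cube, so E-series; the 4-jet and mu = 7 give E_7.

Type E_{7}, Milnor number mu = 7.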